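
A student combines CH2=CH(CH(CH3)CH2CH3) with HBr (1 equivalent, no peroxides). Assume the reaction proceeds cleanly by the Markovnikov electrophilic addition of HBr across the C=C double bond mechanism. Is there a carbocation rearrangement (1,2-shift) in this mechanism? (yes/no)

The first-formed carbocation is secondary.
The adjacent sec-butyl carbon already bears 2 other carbon substituents and has a hydrogen to migrate; after a 1,2-hydride shift from that carbon the positive charge sits on a tertiary centre.
Tertiary is more stable than secondary, so the shift occurs.

yes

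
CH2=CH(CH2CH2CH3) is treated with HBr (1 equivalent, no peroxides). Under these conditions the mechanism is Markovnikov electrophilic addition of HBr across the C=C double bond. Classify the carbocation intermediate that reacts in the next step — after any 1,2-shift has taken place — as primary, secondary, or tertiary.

Step 1: Electrophilic addition begins with the π(C=C) electrons forming a bond to the proton of HBr. Following Markovnikov's rule, the resulting cation is secondary. The H–Br bond breaks heterolytically, releasing Br⁻.
No single 1,2-shift to an adjacent carbon would give a more-substituted cation, so no rearrangement occurs.

secondary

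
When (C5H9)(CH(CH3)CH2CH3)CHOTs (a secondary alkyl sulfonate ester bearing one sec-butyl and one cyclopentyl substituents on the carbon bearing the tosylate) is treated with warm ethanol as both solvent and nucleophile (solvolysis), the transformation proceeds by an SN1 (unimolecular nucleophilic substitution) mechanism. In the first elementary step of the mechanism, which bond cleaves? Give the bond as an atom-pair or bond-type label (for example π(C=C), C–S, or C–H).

C–O

Step 1: Rate-determining heterolysis of the C–O bond gives TsO⁻ and a secondary carbocation.
The bond broken in this step is the C–O bond.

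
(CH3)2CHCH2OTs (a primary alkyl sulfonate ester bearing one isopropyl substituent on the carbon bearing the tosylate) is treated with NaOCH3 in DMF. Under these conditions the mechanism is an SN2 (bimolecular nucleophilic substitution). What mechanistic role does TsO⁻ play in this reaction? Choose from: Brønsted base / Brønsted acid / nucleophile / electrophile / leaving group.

leaving group

Step 1: Backside attack by CH3O⁻ on the carbon bearing the tosylate: the new C–O bond forms as the C–O bond breaks, with Walden inversion at carbon.
TsO⁻ departs with both electrons of the breaking σ-bond — that is the definition of a leaving group.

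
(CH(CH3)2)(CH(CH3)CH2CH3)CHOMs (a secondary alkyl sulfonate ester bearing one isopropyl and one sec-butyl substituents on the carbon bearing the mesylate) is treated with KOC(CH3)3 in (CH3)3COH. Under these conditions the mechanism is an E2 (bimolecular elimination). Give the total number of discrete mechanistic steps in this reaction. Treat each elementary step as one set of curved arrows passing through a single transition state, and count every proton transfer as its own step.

Step 1: The strong base (CH3)3CO⁻ removes a β-hydrogen; in the same concerted event the electrons of the breaking C–H bond form the new π(C=C) bond and the C–O σ-bond breaks, expelling MsO⁻. Anti-periplanar geometry; one transition state.
Total: 1 elementary step.

1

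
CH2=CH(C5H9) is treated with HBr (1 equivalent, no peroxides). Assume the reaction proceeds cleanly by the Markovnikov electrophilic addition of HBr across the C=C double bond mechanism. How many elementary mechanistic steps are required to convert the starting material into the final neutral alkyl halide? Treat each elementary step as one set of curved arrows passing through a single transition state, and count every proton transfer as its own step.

3

Step 1: The π electrons of the C=C bond attack a proton of HBr; Markovnikov addition places the new C–H on the less-substituted alkene carbon, so the positive charge ends up on the more-substituted carbon — a secondary carbocation. The H–Br bond breaks heterolytically, releasing Br⁻.
Step 2: Carbocation rearrangement: a 1,2-hydride shift from the adjacent cyclopentyl carbon converts the initially-formed secondary cation into the more stable tertiary cation.
Step 3: The Br⁻ anion donates a lone pair to the carbocation, forming the new C–Br σ-bond and giving the neutral alkyl halide.
Total: 3 elementary steps.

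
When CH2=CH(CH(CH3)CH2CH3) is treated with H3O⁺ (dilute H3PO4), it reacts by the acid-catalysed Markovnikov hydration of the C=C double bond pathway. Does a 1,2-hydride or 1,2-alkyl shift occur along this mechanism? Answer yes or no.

The first-formed carbocation is secondary.
The adjacent sec-butyl carbon already bears 2 other carbon substituents and has a hydrogen to migrate; after a 1,2-hydride shift from that carbon the positive charge sits on a tertiary centre.
Tertiary is more stable than secondary, so the shift occurs.

yes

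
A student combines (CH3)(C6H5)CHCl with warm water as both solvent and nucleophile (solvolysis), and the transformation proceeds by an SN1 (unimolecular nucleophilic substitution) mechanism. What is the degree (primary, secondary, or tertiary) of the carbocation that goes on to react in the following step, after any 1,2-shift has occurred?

Step 1: The C–Cl bond breaks with both electrons going to the chloride; Cl⁻ leaves and a secondary carbocation remains.
No single 1,2-shift to an adjacent carbon would give a more-substituted cation, so no rearrangement occurs.

secondary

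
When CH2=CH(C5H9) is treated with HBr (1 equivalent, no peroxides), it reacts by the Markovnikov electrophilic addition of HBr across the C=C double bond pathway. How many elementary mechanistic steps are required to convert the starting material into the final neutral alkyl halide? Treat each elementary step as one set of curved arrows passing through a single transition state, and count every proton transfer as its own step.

3

Step 1: The π electrons of the C=C bond attack a proton of HBr; Markovnikov addition places the new C–H on the less-substituted alkene carbon, so the positive charge ends up on the more-substituted carbon — a secondary carbocation. The H–Br bond breaks heterolytically, releasing Br⁻.
Step 2: Carbocation rearrangement: a 1,2-hydride shift from the adjacent cyclopentyl carbon converts the initially-formed secondary cation into the more stable tertiary cation.
Step 3: The Br⁻ anion donates a lone pair to the carbocation, forming the new C–Br σ-bond and giving the neutral alkyl halide.
Total: 3 elementary steps.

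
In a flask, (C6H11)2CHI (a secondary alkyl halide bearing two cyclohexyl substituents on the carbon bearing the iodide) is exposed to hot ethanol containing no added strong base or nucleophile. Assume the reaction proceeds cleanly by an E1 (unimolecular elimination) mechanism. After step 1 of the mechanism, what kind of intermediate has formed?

secondary carbocation

Step 1: Ionisation: the C–I σ-bond cleaves heterolytically; both bonding electrons depart with I⁻, leaving a secondary carbocation at the α-carbon.
After step 1 the species present is a secondary carbocation.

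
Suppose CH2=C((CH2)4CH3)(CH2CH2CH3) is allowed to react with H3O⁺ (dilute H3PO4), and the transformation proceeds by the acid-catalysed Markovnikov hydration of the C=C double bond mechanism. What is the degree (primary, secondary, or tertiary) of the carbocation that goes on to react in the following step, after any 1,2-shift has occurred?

Step 1: Protonation of the alkene by H3O⁺: the π bond acts as the nucleophile and picks up H⁺, giving the more stable (Markovnikov) tertiary carbocation. H2O is released.
No single 1,2-shift to an adjacent carbon would give a more-substituted cation, so no rearrangement occurs.

tertiary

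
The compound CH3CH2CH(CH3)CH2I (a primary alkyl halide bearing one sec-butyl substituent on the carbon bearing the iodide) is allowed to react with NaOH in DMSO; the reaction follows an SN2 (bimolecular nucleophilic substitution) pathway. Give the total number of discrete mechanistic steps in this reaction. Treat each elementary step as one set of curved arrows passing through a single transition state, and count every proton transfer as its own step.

Step 1: Backside attack by OH⁻ on the carbon bearing the iodide: the new C–O bond forms as the C–I bond breaks, with Walden inversion at carbon.
Total: 1 elementary step.

1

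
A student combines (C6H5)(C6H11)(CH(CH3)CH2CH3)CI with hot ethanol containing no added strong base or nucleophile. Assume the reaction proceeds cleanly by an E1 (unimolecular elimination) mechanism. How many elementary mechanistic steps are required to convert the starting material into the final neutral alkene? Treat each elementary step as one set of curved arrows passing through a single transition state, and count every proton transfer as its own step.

2

Step 1: Unassisted departure of I⁻ (taking the C–I bonding pair) generates a tertiary carbocation.
(No 1,2-shift: no single shift to an adjacent carbon would give a more stable cation.)
Step 2: A weak base (an ethanol molecule from the solvent) removes a proton from a carbon adjacent to the cationic centre; the electrons of that C–H bond become the new π(C=C) bond, giving the alkene.
Total: 2 elementary steps.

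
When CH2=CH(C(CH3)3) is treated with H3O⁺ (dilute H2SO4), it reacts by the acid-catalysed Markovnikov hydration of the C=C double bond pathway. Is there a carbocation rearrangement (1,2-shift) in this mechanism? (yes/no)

yes

The first-formed carbocation is secondary.
The adjacent tert-butyl carbon has no hydrogen but bears methyl groups; migration of one methyl with its bonding pair (a 1,2-methyl shift) places the charge on a tertiary centre.
Tertiary is more stable than secondary, so the shift occurs.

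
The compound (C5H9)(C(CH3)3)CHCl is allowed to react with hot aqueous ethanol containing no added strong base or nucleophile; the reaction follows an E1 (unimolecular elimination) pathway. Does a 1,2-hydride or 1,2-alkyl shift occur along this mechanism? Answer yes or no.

The first-formed carbocation is secondary.
The adjacent cyclopentyl carbon already bears 2 other carbon substituents and has a hydrogen to migrate; after a 1,2-hydride shift from that carbon the positive charge sits on a tertiary centre.
Tertiary is more stable than secondary, so the shift occurs.

yes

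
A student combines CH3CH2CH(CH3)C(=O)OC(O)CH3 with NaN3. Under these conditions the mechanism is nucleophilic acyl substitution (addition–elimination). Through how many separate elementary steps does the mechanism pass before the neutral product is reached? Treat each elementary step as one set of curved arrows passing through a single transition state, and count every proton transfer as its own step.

2

Step 1: Nucleophilic addition of N3⁻ to the acyl carbon breaks the π(C=O) bond and yields a tetrahedral, anionic intermediate.
Step 2: An oxygen lone pair re-forms the C=O π bond as the C–O σ-bond breaks; CH3CO2⁻ is expelled.
Total: 2 elementary steps.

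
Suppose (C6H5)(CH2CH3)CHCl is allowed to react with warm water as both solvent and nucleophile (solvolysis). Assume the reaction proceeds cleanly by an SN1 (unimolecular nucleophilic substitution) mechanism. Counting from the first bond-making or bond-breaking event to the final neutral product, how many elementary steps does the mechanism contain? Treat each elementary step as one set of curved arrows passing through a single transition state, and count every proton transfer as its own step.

3

Step 1: The C–Cl bond breaks with both electrons going to the chloride; Cl⁻ leaves and a secondary carbocation remains.
(No 1,2-shift: no single shift to an adjacent carbon would give a more stable cation.)
Step 2: A lone pair on the oxygen of H2O attacks the carbocation, forming a new C–O σ-bond and an oxonium ion.
Step 3: A second solvent molecule removes the proton on oxygen, giving the neutral alcohol product.
Total: 3 elementary steps.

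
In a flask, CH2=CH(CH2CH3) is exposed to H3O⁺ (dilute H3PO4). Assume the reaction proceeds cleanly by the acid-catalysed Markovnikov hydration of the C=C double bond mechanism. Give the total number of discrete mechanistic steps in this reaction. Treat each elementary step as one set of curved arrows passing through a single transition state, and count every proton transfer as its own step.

Step 1: Electrophilic addition begins with the π(C=C) electrons forming a bond to the proton of H3O⁺. Following Markovnikov's rule, the resulting cation is secondary. H2O is released.
(No 1,2-shift: no single shift to an adjacent carbon would give a more stable cation.)
Step 2: A lone pair on the oxygen of H2O attacks the carbocation, forming a C–O bond and an oxonium ion (a protonated alcohol).
Step 3: Proton transfer from the O–H of the oxonium ion to H2O completes the catalytic cycle and yields the alcohol.
Total: 3 elementary steps.

3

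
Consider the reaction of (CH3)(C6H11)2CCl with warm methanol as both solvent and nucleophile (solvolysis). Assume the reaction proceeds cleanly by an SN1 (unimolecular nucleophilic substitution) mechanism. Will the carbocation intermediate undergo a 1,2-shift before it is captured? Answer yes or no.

no

The first-formed carbocation is tertiary.
No single 1,2-shift to an adjacent carbon would produce a more-substituted cation than the one already present, so no rearrangement occurs.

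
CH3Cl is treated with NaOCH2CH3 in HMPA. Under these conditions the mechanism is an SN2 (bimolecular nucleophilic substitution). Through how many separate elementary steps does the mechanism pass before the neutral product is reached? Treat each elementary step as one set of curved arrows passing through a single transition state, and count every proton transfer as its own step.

1

Step 1: CH3CH2O⁻ attacks the back face of the α-carbon while Cl⁻ departs with the C–Cl bonding pair — a single concerted displacement through a pentacoordinate transition state.
Total: 1 elementary step.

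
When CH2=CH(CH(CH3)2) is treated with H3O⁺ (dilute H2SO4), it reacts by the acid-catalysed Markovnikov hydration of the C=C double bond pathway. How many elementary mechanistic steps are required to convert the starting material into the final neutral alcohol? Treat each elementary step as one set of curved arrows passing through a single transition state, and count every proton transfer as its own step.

Step 1: The π electrons of the C=C bond attack a proton of H3O⁺; Markovnikov addition places the new C–H on the less-substituted alkene carbon, so the positive charge ends up on the more-substituted carbon — a secondary carbocation. H2O is released.
Step 2: Carbocation rearrangement: a 1,2-hydride shift from the adjacent isopropyl carbon converts the initially-formed secondary cation into the more stable tertiary cation.
Step 3: Nucleophilic capture of the cation by H2O produces the protonated alcohol (an oxonium ion).
Step 4: Deprotonation of the oxonium ion by a water molecule delivers the neutral alcohol and regenerates the acid catalyst.
Total: 4 elementary steps.

4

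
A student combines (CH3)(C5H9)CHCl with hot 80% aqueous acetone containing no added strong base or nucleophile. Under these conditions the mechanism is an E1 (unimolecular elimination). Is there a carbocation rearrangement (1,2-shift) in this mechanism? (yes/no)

The first-formed carbocation is secondary.
The adjacent cyclopentyl carbon already bears 2 other carbon substituents and has a hydrogen to migrate; after a 1,2-hydride shift from that carbon the positive charge sits on a tertiary centre.
Tertiary is more stable than secondary, so the shift occurs.

yes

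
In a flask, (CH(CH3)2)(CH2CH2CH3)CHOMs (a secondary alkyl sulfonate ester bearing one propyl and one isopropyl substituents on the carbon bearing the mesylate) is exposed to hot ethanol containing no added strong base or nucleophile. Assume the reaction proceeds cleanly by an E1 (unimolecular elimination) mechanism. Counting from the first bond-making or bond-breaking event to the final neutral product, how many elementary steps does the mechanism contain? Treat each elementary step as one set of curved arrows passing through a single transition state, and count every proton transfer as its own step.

3

Step 1: Unassisted departure of MsO⁻ (taking the C–O bonding pair) generates a secondary carbocation.
Step 2: A hydride (H with its bonding pair) migrates from the adjacent isopropyl carbon to the cationic centre — a 1,2-hydride shift — upgrading the secondary cation to a tertiary one.
Step 3: An ethanol molecule (solvent) deprotonates a β-carbon; as the C–H bond breaks, those electrons form the new alkene π bond.
Total: 3 elementary steps.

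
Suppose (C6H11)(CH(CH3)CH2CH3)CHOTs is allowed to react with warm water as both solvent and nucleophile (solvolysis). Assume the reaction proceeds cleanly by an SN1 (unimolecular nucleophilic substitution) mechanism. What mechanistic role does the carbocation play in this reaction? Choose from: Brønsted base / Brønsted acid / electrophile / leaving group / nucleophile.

Step 3: H2O donates an oxygen lone pair into the empty p orbital of the cation, giving a protonated alcohol (an oxonium ion).
The carbocation accepts an electron pair into an empty or π* orbital — it is the electrophile.

electrophile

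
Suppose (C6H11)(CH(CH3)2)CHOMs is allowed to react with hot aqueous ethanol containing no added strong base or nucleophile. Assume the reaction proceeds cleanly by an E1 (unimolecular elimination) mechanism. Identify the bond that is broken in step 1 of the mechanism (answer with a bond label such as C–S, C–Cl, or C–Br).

C–O

Step 1: Unassisted departure of MsO⁻ (taking the C–O bonding pair) generates a secondary carbocation.
The bond broken in this step is the C–O bond.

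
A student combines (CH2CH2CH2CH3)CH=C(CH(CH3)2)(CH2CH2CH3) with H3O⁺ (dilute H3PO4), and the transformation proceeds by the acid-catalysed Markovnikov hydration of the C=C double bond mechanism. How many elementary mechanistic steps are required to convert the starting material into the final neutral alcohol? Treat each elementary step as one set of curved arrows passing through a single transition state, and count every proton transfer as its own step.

Step 1: Protonation of the alkene by H3O⁺: the π bond acts as the nucleophile and picks up H⁺, giving the more stable (Markovnikov) tertiary carbocation. H2O is released.
(No 1,2-shift: no single shift to an adjacent carbon would give a more stable cation.)
Step 2: Water acts as the nucleophile: an oxygen lone pair bonds to the cationic carbon, giving an oxonium-ion intermediate.
Step 3: Proton transfer from the O–H of the oxonium ion to H2O completes the catalytic cycle and yields the alcohol.
Total: 3 elementary steps.

3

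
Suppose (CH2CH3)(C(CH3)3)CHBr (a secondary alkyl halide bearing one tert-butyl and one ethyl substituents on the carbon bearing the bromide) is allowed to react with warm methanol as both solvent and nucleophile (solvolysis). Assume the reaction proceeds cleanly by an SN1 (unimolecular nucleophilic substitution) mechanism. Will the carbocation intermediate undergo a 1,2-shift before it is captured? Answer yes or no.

yes

The first-formed carbocation is secondary.
The adjacent tert-butyl carbon has no hydrogen but bears methyl groups; migration of one methyl with its bonding pair (a 1,2-methyl shift) places the charge on a tertiary centre.
Tertiary is more stable than secondary, so the shift occurs.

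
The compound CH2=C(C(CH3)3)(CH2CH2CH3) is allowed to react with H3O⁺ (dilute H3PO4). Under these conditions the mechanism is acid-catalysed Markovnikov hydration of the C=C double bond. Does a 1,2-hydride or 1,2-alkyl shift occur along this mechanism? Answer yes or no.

The first-formed carbocation is tertiary.
No single 1,2-shift to an adjacent carbon would produce a more-substituted cation than the one already present, so no rearrangement occurs.

no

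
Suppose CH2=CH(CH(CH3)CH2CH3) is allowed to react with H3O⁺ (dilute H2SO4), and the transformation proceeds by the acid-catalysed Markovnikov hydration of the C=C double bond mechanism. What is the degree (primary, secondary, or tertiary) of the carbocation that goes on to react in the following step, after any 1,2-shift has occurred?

Step 1: The π electrons of the C=C bond attack a proton of H3O⁺; Markovnikov addition places the new C–H on the less-substituted alkene carbon, so the positive charge ends up on the more-substituted carbon — a secondary carbocation. H2O is released.
Step 2: A 1,2-hydride shift from the adjacent sec-butyl carbon moves the positive charge from the secondary centre to an adjacent carbon, generating a more stable tertiary carbocation.
The cation rearranges from secondary to tertiary via a 1,2-hydride shift from the adjacent sec-butyl carbon; the tertiary cation is what reacts next.

tertiary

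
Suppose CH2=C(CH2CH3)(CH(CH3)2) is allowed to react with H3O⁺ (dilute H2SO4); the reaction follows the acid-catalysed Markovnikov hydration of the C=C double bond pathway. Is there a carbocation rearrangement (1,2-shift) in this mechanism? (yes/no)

no

The first-formed carbocation is tertiary.
No single 1,2-shift to an adjacent carbon would produce a more-substituted cation than the one already present, so no rearrangement occurs.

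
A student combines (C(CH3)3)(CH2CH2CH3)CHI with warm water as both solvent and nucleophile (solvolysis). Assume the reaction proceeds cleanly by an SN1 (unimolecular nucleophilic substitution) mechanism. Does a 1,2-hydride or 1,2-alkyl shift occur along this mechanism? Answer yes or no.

The first-formed carbocation is secondary.
The adjacent tert-butyl carbon has no hydrogen but bears methyl groups; migration of one methyl with its bonding pair (a 1,2-methyl shift) places the charge on a tertiary centre.
Tertiary is more stable than secondary, so the shift occurs.

yes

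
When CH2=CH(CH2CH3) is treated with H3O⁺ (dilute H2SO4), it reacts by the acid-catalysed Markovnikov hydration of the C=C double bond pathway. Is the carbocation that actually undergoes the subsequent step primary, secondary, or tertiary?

secondary

Step 1: Protonation of the alkene by H3O⁺: the π bond acts as the nucleophile and picks up H⁺, giving the more stable (Markovnikov) secondary carbocation. H2O is released.
No single 1,2-shift to an adjacent carbon would give a more-substituted cation, so no rearrangement occurs.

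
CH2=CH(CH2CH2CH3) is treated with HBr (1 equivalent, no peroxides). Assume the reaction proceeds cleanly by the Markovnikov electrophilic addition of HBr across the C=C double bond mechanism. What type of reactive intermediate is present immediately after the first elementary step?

Step 1: Protonation of the alkene by HBr: the π bond acts as the nucleophile and picks up H⁺, giving the more stable (Markovnikov) secondary carbocation. The H–Br bond breaks heterolytically, releasing Br⁻.
After step 1 the species present is a secondary carbocation.

secondary carbocation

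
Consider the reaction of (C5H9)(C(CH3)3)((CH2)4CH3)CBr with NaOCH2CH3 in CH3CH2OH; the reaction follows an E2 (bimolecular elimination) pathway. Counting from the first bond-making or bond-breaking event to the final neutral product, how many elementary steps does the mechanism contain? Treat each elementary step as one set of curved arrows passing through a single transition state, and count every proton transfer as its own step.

1

Step 1: The strong base CH3CH2O⁻ removes a β-hydrogen; in the same concerted event the electrons of the breaking C–H bond form the new π(C=C) bond and the C–Br σ-bond breaks, expelling Br⁻. Anti-periplanar geometry; one transition state.
Total: 1 elementary step.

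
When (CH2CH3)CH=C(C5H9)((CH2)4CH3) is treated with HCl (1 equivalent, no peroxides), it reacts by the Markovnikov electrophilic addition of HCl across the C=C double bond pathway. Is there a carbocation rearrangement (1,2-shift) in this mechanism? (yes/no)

The first-formed carbocation is tertiary.
No single 1,2-shift to an adjacent carbon would produce a more-substituted cation than the one already present, so no rearrangement occurs.

no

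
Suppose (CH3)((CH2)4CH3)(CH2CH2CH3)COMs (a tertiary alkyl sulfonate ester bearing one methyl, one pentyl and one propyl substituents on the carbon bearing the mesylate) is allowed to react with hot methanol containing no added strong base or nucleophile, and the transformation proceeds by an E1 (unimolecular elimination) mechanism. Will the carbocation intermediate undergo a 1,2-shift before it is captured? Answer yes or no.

The first-formed carbocation is tertiary.
No single 1,2-shift to an adjacent carbon would produce a more-substituted cation than the one already present, so no rearrangement occurs.

no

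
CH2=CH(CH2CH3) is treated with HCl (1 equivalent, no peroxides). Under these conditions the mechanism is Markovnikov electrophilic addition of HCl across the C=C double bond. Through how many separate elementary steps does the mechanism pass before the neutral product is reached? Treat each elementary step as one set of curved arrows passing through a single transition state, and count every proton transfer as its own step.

Step 1: The π electrons of the C=C bond attack a proton of HCl; Markovnikov addition places the new C–H on the less-substituted alkene carbon, so the positive charge ends up on the more-substituted carbon — a secondary carbocation. The H–Cl bond breaks heterolytically, releasing Cl⁻.
(No 1,2-shift: no single shift to an adjacent carbon would give a more stable cation.)
Step 2: Nucleophilic attack by Cl⁻ on the carbocation completes the addition, giving R–Cl.
Total: 2 elementary steps.

2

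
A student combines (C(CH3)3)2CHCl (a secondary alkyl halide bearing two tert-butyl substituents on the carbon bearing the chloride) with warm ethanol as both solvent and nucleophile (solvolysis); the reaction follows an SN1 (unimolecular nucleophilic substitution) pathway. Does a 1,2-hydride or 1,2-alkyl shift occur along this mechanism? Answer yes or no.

The first-formed carbocation is secondary.
The adjacent tert-butyl carbon has no hydrogen but bears methyl groups; migration of one methyl with its bonding pair (a 1,2-methyl shift) places the charge on a tertiary centre.
Tertiary is more stable than secondary, so the shift occurs.

yes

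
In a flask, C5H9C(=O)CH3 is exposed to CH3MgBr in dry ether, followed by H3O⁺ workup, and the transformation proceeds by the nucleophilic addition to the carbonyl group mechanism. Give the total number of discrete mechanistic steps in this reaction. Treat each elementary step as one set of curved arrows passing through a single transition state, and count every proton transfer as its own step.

2

Step 1: Nucleophilic addition: the carbanion-like carbon of CH3MgBr adds to the carbonyl carbon, pushing the π(C=O) electron pair onto oxygen and giving a tetrahedral alkoxide.
Step 2: The alkoxide picks up a proton during H3O⁺ workup to yield an alcohol.
Total: 2 elementary steps.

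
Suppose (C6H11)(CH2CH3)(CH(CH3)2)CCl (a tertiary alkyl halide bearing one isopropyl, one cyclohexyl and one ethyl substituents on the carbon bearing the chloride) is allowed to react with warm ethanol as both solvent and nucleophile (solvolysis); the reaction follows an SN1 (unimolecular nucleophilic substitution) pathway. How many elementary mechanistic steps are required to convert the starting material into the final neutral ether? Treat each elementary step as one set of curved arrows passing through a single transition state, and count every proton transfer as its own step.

Step 1: Ionisation: the C–Cl σ-bond cleaves heterolytically; both bonding electrons depart with Cl⁻, leaving a tertiary carbocation at the α-carbon.
(No 1,2-shift: no single shift to an adjacent carbon would give a more stable cation.)
Step 2: CH3CH2OH donates an oxygen lone pair into the empty p orbital of the cation, giving a protonated ether (an oxonium ion).
Step 3: A second solvent molecule removes the proton on oxygen, giving the neutral ether product.
Total: 3 elementary steps.

3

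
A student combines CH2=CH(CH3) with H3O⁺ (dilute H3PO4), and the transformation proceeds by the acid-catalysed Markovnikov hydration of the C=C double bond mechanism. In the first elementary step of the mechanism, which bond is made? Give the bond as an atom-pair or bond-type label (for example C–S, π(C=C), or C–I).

C–H

Step 1: Protonation of the alkene by H3O⁺: the π bond acts as the nucleophile and picks up H⁺, giving the more stable (Markovnikov) secondary carbocation. H2O is released.
The bond formed in this step is the C–H bond.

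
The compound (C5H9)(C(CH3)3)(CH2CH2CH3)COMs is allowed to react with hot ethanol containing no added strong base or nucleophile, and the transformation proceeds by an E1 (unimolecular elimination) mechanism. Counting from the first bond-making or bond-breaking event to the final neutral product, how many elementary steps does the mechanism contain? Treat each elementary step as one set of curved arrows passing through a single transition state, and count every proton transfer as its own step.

Step 1: Rate-determining heterolysis of the C–O bond gives MsO⁻ and a tertiary carbocation.
(No 1,2-shift: no single shift to an adjacent carbon would give a more stable cation.)
Step 2: A weak base (an ethanol molecule from the solvent) removes a proton from a carbon adjacent to the cationic centre; the electrons of that C–H bond become the new π(C=C) bond, giving the alkene.
Total: 2 elementary steps.

2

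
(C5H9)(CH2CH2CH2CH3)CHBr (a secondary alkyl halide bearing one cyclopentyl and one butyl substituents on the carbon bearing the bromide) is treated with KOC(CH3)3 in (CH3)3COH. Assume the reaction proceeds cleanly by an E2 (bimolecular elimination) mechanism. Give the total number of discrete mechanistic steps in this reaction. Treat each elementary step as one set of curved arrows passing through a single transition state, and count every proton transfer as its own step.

Step 1: The strong base (CH3)3CO⁻ removes a β-hydrogen; in the same concerted event the electrons of the breaking C–H bond form the new π(C=C) bond and the C–Br σ-bond breaks, expelling Br⁻. Anti-periplanar geometry; one transition state.
Total: 1 elementary step.

1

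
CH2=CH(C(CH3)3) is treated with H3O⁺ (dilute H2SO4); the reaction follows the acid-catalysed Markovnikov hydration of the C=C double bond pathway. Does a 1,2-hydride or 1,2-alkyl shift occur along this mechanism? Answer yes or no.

The first-formed carbocation is secondary.
The adjacent tert-butyl carbon has no hydrogen but bears methyl groups; migration of one methyl with its bonding pair (a 1,2-methyl shift) places the charge on a tertiary centre.
Tertiary is more stable than secondary, so the shift occurs.

yes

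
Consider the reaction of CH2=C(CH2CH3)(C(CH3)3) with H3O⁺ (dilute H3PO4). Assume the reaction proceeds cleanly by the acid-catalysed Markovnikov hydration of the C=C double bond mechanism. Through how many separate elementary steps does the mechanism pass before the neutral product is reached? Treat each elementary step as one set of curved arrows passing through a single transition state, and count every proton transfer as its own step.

3

Step 1: Protonation of the alkene by H3O⁺: the π bond acts as the nucleophile and picks up H⁺, giving the more stable (Markovnikov) tertiary carbocation. H2O is released.
(No 1,2-shift: no single shift to an adjacent carbon would give a more stable cation.)
Step 2: Nucleophilic capture of the cation by H2O produces the protonated alcohol (an oxonium ion).
Step 3: Deprotonation of the oxonium ion by a water molecule delivers the neutral alcohol and regenerates the acid catalyst.
Total: 3 elementary steps.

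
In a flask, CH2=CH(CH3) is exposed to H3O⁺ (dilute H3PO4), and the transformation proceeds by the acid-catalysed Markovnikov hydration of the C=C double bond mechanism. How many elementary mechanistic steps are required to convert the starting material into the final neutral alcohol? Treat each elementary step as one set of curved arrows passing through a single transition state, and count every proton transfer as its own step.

Step 1: The π electrons of the C=C bond attack a proton of H3O⁺; Markovnikov addition places the new C–H on the less-substituted alkene carbon, so the positive charge ends up on the more-substituted carbon — a secondary carbocation. H2O is released.
(No 1,2-shift: no single shift to an adjacent carbon would give a more stable cation.)
Step 2: A lone pair on the oxygen of H2O attacks the carbocation, forming a C–O bond and an oxonium ion (a protonated alcohol).
Step 3: H2O removes a proton from the oxonium oxygen, regenerating H3O⁺ and giving the neutral alcohol.
Total: 3 elementary steps.

3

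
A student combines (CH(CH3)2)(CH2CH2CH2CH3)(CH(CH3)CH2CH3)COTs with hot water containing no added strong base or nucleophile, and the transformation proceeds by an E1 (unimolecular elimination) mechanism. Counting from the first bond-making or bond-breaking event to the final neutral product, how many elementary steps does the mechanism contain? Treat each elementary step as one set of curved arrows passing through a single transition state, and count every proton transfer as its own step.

Step 1: Unassisted departure of TsO⁻ (taking the C–O bonding pair) generates a tertiary carbocation.
(No 1,2-shift: no single shift to an adjacent carbon would give a more stable cation.)
Step 2: A weak base (a water molecule from the solvent) removes a proton from a carbon adjacent to the cationic centre; the electrons of that C–H bond become the new π(C=C) bond, giving the alkene.
Total: 2 elementary steps.

2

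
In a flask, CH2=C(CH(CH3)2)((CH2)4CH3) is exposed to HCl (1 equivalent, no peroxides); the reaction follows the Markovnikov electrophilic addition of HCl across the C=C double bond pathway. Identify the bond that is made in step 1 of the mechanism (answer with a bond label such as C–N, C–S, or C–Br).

Step 1: Protonation of the alkene by HCl: the π bond acts as the nucleophile and picks up H⁺, giving the more stable (Markovnikov) tertiary carbocation. The H–Cl bond breaks heterolytically, releasing Cl⁻.
The bond formed in this step is the C–H bond.

C–H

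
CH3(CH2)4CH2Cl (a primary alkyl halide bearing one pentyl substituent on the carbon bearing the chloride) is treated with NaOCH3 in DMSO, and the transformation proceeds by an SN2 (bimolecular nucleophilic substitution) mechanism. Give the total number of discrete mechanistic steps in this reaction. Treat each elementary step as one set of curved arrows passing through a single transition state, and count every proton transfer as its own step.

1

Step 1: CH3O⁻ attacks the back face of the α-carbon while Cl⁻ departs with the C–Cl bonding pair — a single concerted displacement through a pentacoordinate transition state.
Total: 1 elementary step.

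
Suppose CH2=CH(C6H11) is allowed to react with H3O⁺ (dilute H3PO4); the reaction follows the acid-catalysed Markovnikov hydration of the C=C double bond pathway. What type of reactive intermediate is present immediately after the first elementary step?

Step 1: The π electrons of the C=C bond attack a proton of H3O⁺; Markovnikov addition places the new C–H on the less-substituted alkene carbon, so the positive charge ends up on the more-substituted carbon — a secondary carbocation. H2O is released.
After step 1 the species present is a secondary carbocation.

secondary carbocation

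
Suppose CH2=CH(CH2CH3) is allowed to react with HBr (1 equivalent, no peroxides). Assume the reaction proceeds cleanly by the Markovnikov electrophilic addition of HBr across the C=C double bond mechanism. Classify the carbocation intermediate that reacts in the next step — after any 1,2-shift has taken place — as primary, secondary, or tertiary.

secondary

Step 1: Protonation of the alkene by HBr: the π bond acts as the nucleophile and picks up H⁺, giving the more stable (Markovnikov) secondary carbocation. The H–Br bond breaks heterolytically, releasing Br⁻.
No single 1,2-shift to an adjacent carbon would give a more-substituted cation, so no rearrangement occurs.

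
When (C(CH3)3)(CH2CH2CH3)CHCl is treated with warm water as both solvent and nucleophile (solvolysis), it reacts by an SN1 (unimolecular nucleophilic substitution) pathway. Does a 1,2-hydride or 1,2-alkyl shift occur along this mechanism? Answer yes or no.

The first-formed carbocation is secondary.
The adjacent tert-butyl carbon has no hydrogen but bears methyl groups; migration of one methyl with its bonding pair (a 1,2-methyl shift) places the charge on a tertiary centre.
Tertiary is more stable than secondary, so the shift occurs.

yes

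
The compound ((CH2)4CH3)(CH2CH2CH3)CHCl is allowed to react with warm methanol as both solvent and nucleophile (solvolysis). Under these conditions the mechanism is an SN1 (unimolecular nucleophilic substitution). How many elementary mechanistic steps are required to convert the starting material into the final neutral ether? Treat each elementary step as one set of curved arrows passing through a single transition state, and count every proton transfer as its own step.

3

Step 1: Unassisted departure of Cl⁻ (taking the C–Cl bonding pair) generates a secondary carbocation.
(No 1,2-shift: no single shift to an adjacent carbon would give a more stable cation.)
Step 2: A lone pair on the oxygen of CH3OH attacks the carbocation, forming a new C–O σ-bond and an oxonium ion.
Step 3: Proton transfer from the O–H of the oxonium ion to a solvent molecule delivers the neutral ether.
Total: 3 elementary steps.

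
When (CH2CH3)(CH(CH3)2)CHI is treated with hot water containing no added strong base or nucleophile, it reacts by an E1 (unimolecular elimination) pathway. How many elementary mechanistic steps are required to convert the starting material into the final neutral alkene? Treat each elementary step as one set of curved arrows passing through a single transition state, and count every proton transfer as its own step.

Step 1: Ionisation: the C–I σ-bond cleaves heterolytically; both bonding electrons depart with I⁻, leaving a secondary carbocation at the α-carbon.
Step 2: A 1,2-hydride shift from the adjacent isopropyl carbon moves the positive charge from the secondary centre to an adjacent carbon, generating a more stable tertiary carbocation.
Step 3: A water molecule (solvent) deprotonates a β-carbon; as the C–H bond breaks, those electrons form the new alkene π bond.
Total: 3 elementary steps.

3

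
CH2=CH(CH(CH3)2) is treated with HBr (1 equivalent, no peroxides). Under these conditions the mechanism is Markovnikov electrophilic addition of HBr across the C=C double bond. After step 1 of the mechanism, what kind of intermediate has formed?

secondary carbocation

Step 1: Protonation of the alkene by HBr: the π bond acts as the nucleophile and picks up H⁺, giving the more stable (Markovnikov) secondary carbocation. The H–Br bond breaks heterolytically, releasing Br⁻.
After step 1 the species present is a secondary carbocation.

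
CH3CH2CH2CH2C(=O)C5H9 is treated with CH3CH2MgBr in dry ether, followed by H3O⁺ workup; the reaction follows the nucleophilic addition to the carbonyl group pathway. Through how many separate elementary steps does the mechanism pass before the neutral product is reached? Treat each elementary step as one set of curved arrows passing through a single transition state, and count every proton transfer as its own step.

2

Step 1: Nucleophilic addition: the carbanion-like carbon of CH3CH2MgBr adds to the carbonyl carbon, pushing the π(C=O) electron pair onto oxygen and giving a tetrahedral alkoxide.
Step 2: Protonation of the alkoxide by H3O⁺ workup furnishes an alcohol.
Total: 2 elementary steps.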